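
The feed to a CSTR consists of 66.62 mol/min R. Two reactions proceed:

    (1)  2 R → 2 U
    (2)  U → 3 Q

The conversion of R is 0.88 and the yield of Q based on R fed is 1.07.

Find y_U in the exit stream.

Conversion of R: R consumed = 2ξ₁ = 0.88 × 66.62 → ξ₁ = 29.31 mol/min.
Yield of Q: 3ξ₂ / 66.62 = 1.07 → ξ₂ = 23.76 mol/min.
Outlet amounts (n = n₀ + Σ ν·ξ):
  R: 66.62 − 2(29.31) = 7.994
  U: 0 + 2(29.31) − 1(23.76) = 34.86
  Q: 0 + 3(23.76) = 71.28
Total out = 114.1 mol/min; y_U = 34.86 / 114.1 = 0.3054.

0.305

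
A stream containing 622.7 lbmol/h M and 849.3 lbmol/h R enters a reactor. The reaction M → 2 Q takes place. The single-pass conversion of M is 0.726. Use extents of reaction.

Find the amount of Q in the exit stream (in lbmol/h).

M reacted = 0.726 × 622.7 = 452.1 lbmol/h; ν_M = −1, so ξ = 452.1/1 = 452.1 lbmol/h.
Outlet amounts (n = n₀ + ν ξ):
  M: 622.7 − 1(452.1) = 170.6
  Q: 0 + 2(452.1) = 904.2
  R: 849.3 (inert)

904 lbmol/h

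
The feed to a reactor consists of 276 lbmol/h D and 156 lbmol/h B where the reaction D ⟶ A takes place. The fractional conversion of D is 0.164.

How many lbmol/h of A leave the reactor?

45.3 lbmol/h

D reacted = 0.164 × 276 = 45.26 lbmol/h; ν_D = −1, so ξ = 45.26/1 = 45.26 lbmol/h.
Outlet amounts (n = n₀ + ν ξ):
  D: 276 − 1(45.26) = 230.7
  A: 0 + 1(45.26) = 45.26
  B: 156 (inert)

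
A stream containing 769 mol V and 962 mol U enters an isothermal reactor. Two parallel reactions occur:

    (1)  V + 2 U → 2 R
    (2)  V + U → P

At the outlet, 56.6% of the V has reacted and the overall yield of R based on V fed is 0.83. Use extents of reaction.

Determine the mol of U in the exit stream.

208 mol

Yield of R: 2ξ₁ / 769 = 0.83 → ξ₁ = 319.1 mol.
Conversion of V: 1ξ₁ + 1ξ₂ = 0.566 × 769 = 435.3 → ξ₂ = 116.1 mol.
Outlet amounts (n = n₀ + Σ ν·ξ):
  V: 769 − 1(319.1) − 1(116.1) = 333.7
  U: 962 − 2(319.1) − 1(116.1) = 207.6
  R: 0 + 2(319.1) = 638.3
  P: 0 + 1(116.1) = 116.1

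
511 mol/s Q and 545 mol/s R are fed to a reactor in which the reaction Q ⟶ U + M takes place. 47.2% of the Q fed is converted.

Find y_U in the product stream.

0.186

Q reacted = 0.472 × 511 = 241.2 mol/s; ν_Q = −1, so ξ = 241.2/1 = 241.2 mol/s.
Outlet amounts (n = n₀ + ν ξ):
  Q: 511 − 1(241.2) = 269.8
  U: 0 + 1(241.2) = 241.2
  M: 0 + 1(241.2) = 241.2
  R: 545 (inert)
Total out = 1297 mol/s; y_U = 241.2 / 1297 = 0.1859.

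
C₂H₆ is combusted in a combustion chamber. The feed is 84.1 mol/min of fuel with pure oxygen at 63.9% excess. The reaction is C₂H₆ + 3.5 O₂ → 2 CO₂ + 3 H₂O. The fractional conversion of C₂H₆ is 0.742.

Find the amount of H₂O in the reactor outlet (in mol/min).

187 mol/min

Stoichiometric O₂ = 3.5 × 84.1 = 294.3 mol/min; O₂ fed = 294.3 × 1.639 = 482.4 mol/min.
Fuel reacted = 0.742 × 84.1 → ξ = 62.4 mol/min.
Outlet (n = n₀ + ν ξ):
  C₂H₆: 84.1 − 1(62.4) = 21.7
  O₂: 482.4 − 3.5(62.4) = 264
  CO₂: 0 + 2(62.4) = 124.8
  H₂O: 0 + 3(62.4) = 187.2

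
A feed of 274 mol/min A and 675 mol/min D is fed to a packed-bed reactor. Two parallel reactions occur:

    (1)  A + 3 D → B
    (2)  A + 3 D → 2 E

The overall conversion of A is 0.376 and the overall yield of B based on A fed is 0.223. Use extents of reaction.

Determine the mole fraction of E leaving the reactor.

Yield of B: 1ξ₁ / 274 = 0.223 → ξ₁ = 61.1 mol/min.
Conversion of A: 1ξ₁ + 1ξ₂ = 0.376 × 274 = 103 → ξ₂ = 41.92 mol/min.
Outlet amounts (n = n₀ + Σ ν·ξ):
  A: 274 − 1(61.1) − 1(41.92) = 171
  D: 675 − 3(61.1) − 3(41.92) = 365.9
  B: 0 + 1(61.1) = 61.1
  E: 0 + 2(41.92) = 83.84
Total out = 681.9 mol/min; y_E = 83.84 / 681.9 = 0.123.

0.123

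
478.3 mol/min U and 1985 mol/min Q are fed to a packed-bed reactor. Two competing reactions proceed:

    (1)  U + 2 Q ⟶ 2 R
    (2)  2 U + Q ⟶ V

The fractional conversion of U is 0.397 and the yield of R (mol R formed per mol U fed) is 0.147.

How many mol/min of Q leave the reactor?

Yield of R: 2ξ₁ / 478.3 = 0.147 → ξ₁ = 35.16 mol/min.
Conversion of U: 1ξ₁ + 2ξ₂ = 0.397 × 478.3 = 189.9 → ξ₂ = 77.37 mol/min.
Outlet amounts (n = n₀ + Σ ν·ξ):
  U: 478.3 − 1(35.16) − 2(77.37) = 288.4
  Q: 1985 − 2(35.16) − 1(77.37) = 1837
  R: 0 + 2(35.16) = 70.31
  V: 0 + 1(77.37) = 77.37

1840 mol/min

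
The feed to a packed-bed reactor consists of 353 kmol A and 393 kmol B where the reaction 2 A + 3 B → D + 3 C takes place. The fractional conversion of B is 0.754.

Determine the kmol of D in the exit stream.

B reacted = 0.754 × 393 = 296.3 kmol; ν_B = −3, so ξ = 296.3/3 = 98.77 kmol.
Outlet amounts (n = n₀ + ν ξ):
  A: 353 − 2(98.77) = 155.5
  B: 393 − 3(98.77) = 96.68
  D: 0 + 1(98.77) = 98.77
  C: 0 + 3(98.77) = 296.3

98.8 kmol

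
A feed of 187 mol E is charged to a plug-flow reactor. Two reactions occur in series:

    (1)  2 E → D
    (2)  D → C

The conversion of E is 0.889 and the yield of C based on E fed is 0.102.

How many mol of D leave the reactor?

64 mol

Conversion of E: E consumed = 2ξ₁ = 0.889 × 187 → ξ₁ = 83.12 mol.
Yield of C: 1ξ₂ / 187 = 0.102 → ξ₂ = 19.07 mol.
Outlet amounts (n = n₀ + Σ ν·ξ):
  E: 187 − 2(83.12) = 20.76
  D: 0 + 1(83.12) − 1(19.07) = 64.05
  C: 0 + 1(19.07) = 19.07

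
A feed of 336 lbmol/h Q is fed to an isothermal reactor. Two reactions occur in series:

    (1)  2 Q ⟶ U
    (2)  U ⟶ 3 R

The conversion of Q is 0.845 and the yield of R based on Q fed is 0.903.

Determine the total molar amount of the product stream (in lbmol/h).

Conversion of Q: Q consumed = 2ξ₁ = 0.845 × 336 → ξ₁ = 142 lbmol/h.
Yield of R: 3ξ₂ / 336 = 0.903 → ξ₂ = 101.1 lbmol/h.
Outlet amounts (n = n₀ + Σ ν·ξ):
  Q: 336 − 2(142) = 52.08
  U: 0 + 1(142) − 1(101.1) = 40.82
  R: 0 + 3(101.1) = 303.4
Total out = 52.08 + 40.82 + 303.4 = 396.3 lbmol/h.

396 lbmol/h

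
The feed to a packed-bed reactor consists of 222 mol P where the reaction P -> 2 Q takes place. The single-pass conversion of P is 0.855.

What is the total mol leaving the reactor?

P reacted = 0.855 × 222 = 189.8 mol; ν_P = −1, so ξ = 189.8/1 = 189.8 mol.
Outlet amounts (n = n₀ + ν ξ):
  P: 222 − 1(189.8) = 32.19
  Q: 0 + 2(189.8) = 379.6
Total out = 32.19 + 379.6 = 411.8 mol.

412 mol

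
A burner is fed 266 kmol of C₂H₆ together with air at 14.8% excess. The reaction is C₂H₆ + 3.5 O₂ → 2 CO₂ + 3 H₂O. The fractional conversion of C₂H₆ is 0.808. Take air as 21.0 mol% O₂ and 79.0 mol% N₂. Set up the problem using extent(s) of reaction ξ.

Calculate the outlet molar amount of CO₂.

Stoichiometric O₂ = 3.5 × 266 = 931 kmol; O₂ fed = 931 × 1.148 = 1069 kmol.
N₂ fed = 1069 × 79/21 = 4021 kmol.
Fuel reacted = 0.808 × 266 → ξ = 214.9 kmol.
Outlet (n = n₀ + ν ξ):
  C₂H₆: 266 − 1(214.9) = 51.07
  O₂: 1069 − 3.5(214.9) = 316.5
  N₂: 4021 (inert)
  CO₂: 0 + 2(214.9) = 429.9
  H₂O: 0 + 3(214.9) = 644.8

430 kmol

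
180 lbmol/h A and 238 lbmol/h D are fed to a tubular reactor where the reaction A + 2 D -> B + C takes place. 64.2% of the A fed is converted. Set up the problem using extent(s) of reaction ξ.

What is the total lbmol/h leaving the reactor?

302 lbmol/h

A reacted = 0.642 × 180 = 115.6 lbmol/h; ν_A = −1, so ξ = 115.6/1 = 115.6 lbmol/h.
Outlet amounts (n = n₀ + ν ξ):
  A: 180 − 1(115.6) = 64.44
  D: 238 − 2(115.6) = 6.88
  B: 0 + 1(115.6) = 115.6
  C: 0 + 1(115.6) = 115.6
Total out = 64.44 + 6.88 + 115.6 + 115.6 = 302.4 lbmol/h.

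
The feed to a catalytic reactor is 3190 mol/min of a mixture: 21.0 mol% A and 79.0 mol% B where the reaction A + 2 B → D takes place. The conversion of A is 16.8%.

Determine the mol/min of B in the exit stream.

A reacted = 0.168 × 669.9 = 112.5 mol/min; ν_A = −1, so ξ = 112.5/1 = 112.5 mol/min.
Outlet amounts (n = n₀ + ν ξ):
  A: 669.9 − 1(112.5) = 557.4
  B: 2520 − 2(112.5) = 2295
  D: 0 + 1(112.5) = 112.5

2300 mol/min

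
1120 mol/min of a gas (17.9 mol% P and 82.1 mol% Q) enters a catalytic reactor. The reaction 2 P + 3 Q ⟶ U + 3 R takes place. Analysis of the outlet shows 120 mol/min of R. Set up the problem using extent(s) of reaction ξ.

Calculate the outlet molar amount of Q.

800 mol/min

For R: n = n₀ + 3ξ → 120 = 0 + 3ξ, giving ξ = 40 mol/min.
Outlet amounts (n = n₀ + ν ξ):
  P: 200.5 − 2(40) = 120.5
  Q: 919.5 − 3(40) = 799.5
  U: 0 + 1(40) = 40
  R: 0 + 3(40) = 120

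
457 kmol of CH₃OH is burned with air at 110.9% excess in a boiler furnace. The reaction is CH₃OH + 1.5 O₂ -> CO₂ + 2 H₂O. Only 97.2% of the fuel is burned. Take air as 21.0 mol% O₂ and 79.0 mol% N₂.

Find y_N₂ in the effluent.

0.719

Stoichiometric O₂ = 1.5 × 457 = 685.5 kmol; O₂ fed = 685.5 × 2.109 = 1446 kmol.
N₂ fed = 1446 × 79/21 = 5439 kmol.
Fuel reacted = 0.972 × 457 → ξ = 444.2 kmol.
Outlet (n = n₀ + ν ξ):
  CH₃OH: 457 − 1(444.2) = 12.8
  O₂: 1446 − 1.5(444.2) = 779.4
  N₂: 5439 (inert)
  CO₂: 0 + 1(444.2) = 444.2
  H₂O: 0 + 2(444.2) = 888.4
Total out = 7563 kmol; y_N₂ = 5439 / 7563 = 0.7191.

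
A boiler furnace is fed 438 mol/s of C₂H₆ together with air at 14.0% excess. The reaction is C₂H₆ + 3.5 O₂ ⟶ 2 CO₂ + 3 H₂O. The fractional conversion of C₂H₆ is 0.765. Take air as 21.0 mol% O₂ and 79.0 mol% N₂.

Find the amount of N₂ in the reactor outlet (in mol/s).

Stoichiometric O₂ = 3.5 × 438 = 1533 mol/s; O₂ fed = 1533 × 1.140 = 1748 mol/s.
N₂ fed = 1748 × 79/21 = 6574 mol/s.
Fuel reacted = 0.765 × 438 → ξ = 335.1 mol/s.
Outlet (n = n₀ + ν ξ):
  C₂H₆: 438 − 1(335.1) = 102.9
  O₂: 1748 − 3.5(335.1) = 574.9
  N₂: 6574 (inert)
  CO₂: 0 + 2(335.1) = 670.1
  H₂O: 0 + 3(335.1) = 1005

6570 mol/s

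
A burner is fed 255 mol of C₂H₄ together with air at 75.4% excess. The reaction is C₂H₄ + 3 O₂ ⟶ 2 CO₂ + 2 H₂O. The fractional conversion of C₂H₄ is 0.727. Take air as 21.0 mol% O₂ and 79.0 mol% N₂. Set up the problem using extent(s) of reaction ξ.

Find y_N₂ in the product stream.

0.76

Stoichiometric O₂ = 3 × 255 = 765 mol; O₂ fed = 765 × 1.754 = 1342 mol.
N₂ fed = 1342 × 79/21 = 5048 mol.
Fuel reacted = 0.727 × 255 → ξ = 185.4 mol.
Outlet (n = n₀ + ν ξ):
  C₂H₄: 255 − 1(185.4) = 69.62
  O₂: 1342 − 3(185.4) = 785.7
  N₂: 5048 (inert)
  CO₂: 0 + 2(185.4) = 370.8
  H₂O: 0 + 2(185.4) = 370.8
Total out = 6645 mol; y_N₂ = 5048 / 6645 = 0.7597.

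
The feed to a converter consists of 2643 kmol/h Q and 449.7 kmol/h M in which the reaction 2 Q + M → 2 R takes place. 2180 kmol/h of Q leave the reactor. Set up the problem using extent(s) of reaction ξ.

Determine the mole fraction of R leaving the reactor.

For Q: n = n₀ − 2ξ → 2180 = 2643 − 2ξ, giving ξ = 231.5 kmol/h.
Outlet amounts (n = n₀ + ν ξ):
  Q: 2643 − 2(231.5) = 2180
  M: 449.7 − 1(231.5) = 218.2
  R: 0 + 2(231.5) = 463
Total out = 2861 kmol/h; y_R = 463 / 2861 = 0.1618.

0.162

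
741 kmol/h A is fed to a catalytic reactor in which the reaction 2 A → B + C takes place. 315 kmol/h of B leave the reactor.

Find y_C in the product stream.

For B: n = n₀ + 1ξ → 315 = 0 + 1ξ, giving ξ = 315 kmol/h.
Outlet amounts (n = n₀ + ν ξ):
  A: 741 − 2(315) = 111
  B: 0 + 1(315) = 315
  C: 0 + 1(315) = 315
Total out = 741 kmol/h; y_C = 315 / 741 = 0.4251.

0.425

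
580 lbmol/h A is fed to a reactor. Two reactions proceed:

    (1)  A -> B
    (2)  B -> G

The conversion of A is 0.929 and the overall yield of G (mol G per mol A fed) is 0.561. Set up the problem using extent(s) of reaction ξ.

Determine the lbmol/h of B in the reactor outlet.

Conversion of A: A consumed = 1ξ₁ = 0.929 × 580 → ξ₁ = 538.8 lbmol/h.
Yield of G: 1ξ₂ / 580 = 0.561 → ξ₂ = 325.4 lbmol/h.
Outlet amounts (n = n₀ + Σ ν·ξ):
  A: 580 − 1(538.8) = 41.18
  B: 0 + 1(538.8) − 1(325.4) = 213.4
  G: 0 + 1(325.4) = 325.4

213 lbmol/h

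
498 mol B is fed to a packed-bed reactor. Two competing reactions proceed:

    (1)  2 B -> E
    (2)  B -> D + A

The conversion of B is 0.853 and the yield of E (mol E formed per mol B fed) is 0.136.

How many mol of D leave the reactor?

289 mol

Yield of E: 1ξ₁ / 498 = 0.136 → ξ₁ = 67.73 mol.
Conversion of B: 2ξ₁ + 1ξ₂ = 0.853 × 498 = 424.8 → ξ₂ = 289.3 mol.
Outlet amounts (n = n₀ + Σ ν·ξ):
  B: 498 − 2(67.73) − 1(289.3) = 73.21
  E: 0 + 1(67.73) = 67.73
  D: 0 + 1(289.3) = 289.3
  A: 0 + 1(289.3) = 289.3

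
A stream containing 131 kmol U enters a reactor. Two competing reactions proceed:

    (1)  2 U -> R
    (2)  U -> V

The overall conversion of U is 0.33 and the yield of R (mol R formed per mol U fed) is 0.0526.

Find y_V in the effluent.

0.237

Yield of R: 1ξ₁ / 131 = 0.0526 → ξ₁ = 6.891 kmol.
Conversion of U: 2ξ₁ + 1ξ₂ = 0.33 × 131 = 43.23 → ξ₂ = 29.45 kmol.
Outlet amounts (n = n₀ + Σ ν·ξ):
  U: 131 − 2(6.891) − 1(29.45) = 87.77
  R: 0 + 1(6.891) = 6.891
  V: 0 + 1(29.45) = 29.45
Total out = 124.1 kmol; y_V = 29.45 / 124.1 = 0.2373.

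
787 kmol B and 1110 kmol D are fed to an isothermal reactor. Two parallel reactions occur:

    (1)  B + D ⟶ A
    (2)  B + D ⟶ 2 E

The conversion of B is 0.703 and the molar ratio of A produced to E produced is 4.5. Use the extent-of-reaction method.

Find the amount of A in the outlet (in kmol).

Conversion of B: B consumed = 0.703 × 787 = 553.3 kmol = 1ξ₁ + 1ξ₂.
Selectivity: 1ξ₁ / (2ξ₂) = 4.5 → ξ₁ = 9 ξ₂.
Substitute: (1·9 + 1) ξ₂ = 553.3 → ξ₂ = 55.33 kmol, ξ₁ = 497.9 kmol.
Outlet amounts (n = n₀ + Σ ν·ξ):
  B: 787 − 1(497.9) − 1(55.33) = 233.7
  D: 1110 − 1(497.9) − 1(55.33) = 556.7
  A: 0 + 1(497.9) = 497.9
  E: 0 + 2(55.33) = 110.7

498 kmol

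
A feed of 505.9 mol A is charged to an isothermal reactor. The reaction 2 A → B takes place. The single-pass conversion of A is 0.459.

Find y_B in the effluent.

0.298

A reacted = 0.459 × 505.9 = 232.2 mol; ν_A = −2, so ξ = 232.2/2 = 116.1 mol.
Outlet amounts (n = n₀ + ν ξ):
  A: 505.9 − 2(116.1) = 273.7
  B: 0 + 1(116.1) = 116.1
Total out = 389.8 mol; y_B = 116.1 / 389.8 = 0.2979.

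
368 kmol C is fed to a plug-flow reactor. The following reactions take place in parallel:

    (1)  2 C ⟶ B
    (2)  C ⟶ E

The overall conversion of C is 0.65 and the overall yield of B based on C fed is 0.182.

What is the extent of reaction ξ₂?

Yield of B: 1ξ₁ / 368 = 0.182 → ξ₁ = 66.98 kmol.
Conversion of C: 2ξ₁ + 1ξ₂ = 0.65 × 368 = 239.2 → ξ₂ = 105.2 kmol.
Outlet amounts (n = n₀ + Σ ν·ξ):
  C: 368 − 2(66.98) − 1(105.2) = 128.8
  B: 0 + 1(66.98) = 66.98
  E: 0 + 1(105.2) = 105.2

ξ₂ = 105 kmol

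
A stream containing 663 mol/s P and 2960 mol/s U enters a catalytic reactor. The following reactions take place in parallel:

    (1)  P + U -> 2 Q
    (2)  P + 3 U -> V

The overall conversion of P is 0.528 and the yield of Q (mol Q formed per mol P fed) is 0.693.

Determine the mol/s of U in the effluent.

Yield of Q: 2ξ₁ / 663 = 0.693 → ξ₁ = 229.7 mol/s.
Conversion of P: 1ξ₁ + 1ξ₂ = 0.528 × 663 = 350.1 → ξ₂ = 120.3 mol/s.
Outlet amounts (n = n₀ + Σ ν·ξ):
  P: 663 − 1(229.7) − 1(120.3) = 312.9
  U: 2960 − 1(229.7) − 3(120.3) = 2369
  Q: 0 + 2(229.7) = 459.5
  V: 0 + 1(120.3) = 120.3

2370 mol/s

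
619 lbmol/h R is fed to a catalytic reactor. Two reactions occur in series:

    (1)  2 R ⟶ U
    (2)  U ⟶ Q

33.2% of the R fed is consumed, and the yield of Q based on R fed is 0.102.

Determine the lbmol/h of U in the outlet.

39.6 lbmol/h

Conversion of R: R consumed = 2ξ₁ = 0.332 × 619 → ξ₁ = 102.8 lbmol/h.
Yield of Q: 1ξ₂ / 619 = 0.102 → ξ₂ = 63.14 lbmol/h.
Outlet amounts (n = n₀ + Σ ν·ξ):
  R: 619 − 2(102.8) = 413.5
  U: 0 + 1(102.8) − 1(63.14) = 39.62
  Q: 0 + 1(63.14) = 63.14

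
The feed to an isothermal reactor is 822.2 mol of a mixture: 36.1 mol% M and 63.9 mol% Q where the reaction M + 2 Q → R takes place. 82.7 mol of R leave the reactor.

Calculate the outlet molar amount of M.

214 mol

For R: n = n₀ + 1ξ → 82.7 = 0 + 1ξ, giving ξ = 82.7 mol.
Outlet amounts (n = n₀ + ν ξ):
  M: 296.8 − 1(82.7) = 214.1
  Q: 525.4 − 2(82.7) = 360
  R: 0 + 1(82.7) = 82.7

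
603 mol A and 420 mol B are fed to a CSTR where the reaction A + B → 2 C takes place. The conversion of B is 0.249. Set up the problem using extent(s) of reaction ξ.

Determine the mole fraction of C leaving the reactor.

B reacted = 0.249 × 420 = 104.6 mol; ν_B = −1, so ξ = 104.6/1 = 104.6 mol.
Outlet amounts (n = n₀ + ν ξ):
  A: 603 − 1(104.6) = 498.4
  B: 420 − 1(104.6) = 315.4
  C: 0 + 2(104.6) = 209.2
Total out = 1023 mol; y_C = 209.2 / 1023 = 0.2045.

0.204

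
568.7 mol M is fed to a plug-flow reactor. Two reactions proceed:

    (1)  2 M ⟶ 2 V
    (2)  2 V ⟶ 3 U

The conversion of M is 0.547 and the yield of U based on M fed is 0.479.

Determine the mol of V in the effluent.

Conversion of M: M consumed = 2ξ₁ = 0.547 × 568.7 → ξ₁ = 155.5 mol.
Yield of U: 3ξ₂ / 568.7 = 0.479 → ξ₂ = 90.8 mol.
Outlet amounts (n = n₀ + Σ ν·ξ):
  M: 568.7 − 2(155.5) = 257.6
  V: 0 + 2(155.5) − 2(90.8) = 129.5
  U: 0 + 3(90.8) = 272.4

129 mol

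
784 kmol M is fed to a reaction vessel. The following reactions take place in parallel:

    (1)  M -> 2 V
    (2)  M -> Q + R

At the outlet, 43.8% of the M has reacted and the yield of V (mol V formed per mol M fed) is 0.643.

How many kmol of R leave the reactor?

91.3 kmol

Yield of V: 2ξ₁ / 784 = 0.643 → ξ₁ = 252.1 kmol.
Conversion of M: 1ξ₁ + 1ξ₂ = 0.438 × 784 = 343.4 → ξ₂ = 91.34 kmol.
Outlet amounts (n = n₀ + Σ ν·ξ):
  M: 784 − 1(252.1) − 1(91.34) = 440.6
  V: 0 + 2(252.1) = 504.1
  Q: 0 + 1(91.34) = 91.34
  R: 0 + 1(91.34) = 91.34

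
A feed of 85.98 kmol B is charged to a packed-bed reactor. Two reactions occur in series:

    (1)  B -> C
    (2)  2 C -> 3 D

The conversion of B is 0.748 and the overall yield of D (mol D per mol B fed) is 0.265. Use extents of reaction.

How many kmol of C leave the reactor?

49.1 kmol

Conversion of B: B consumed = 1ξ₁ = 0.748 × 85.98 → ξ₁ = 64.31 kmol.
Yield of D: 3ξ₂ / 85.98 = 0.265 → ξ₂ = 7.595 kmol.
Outlet amounts (n = n₀ + Σ ν·ξ):
  B: 85.98 − 1(64.31) = 21.67
  C: 0 + 1(64.31) − 2(7.595) = 49.12
  D: 0 + 3(7.595) = 22.78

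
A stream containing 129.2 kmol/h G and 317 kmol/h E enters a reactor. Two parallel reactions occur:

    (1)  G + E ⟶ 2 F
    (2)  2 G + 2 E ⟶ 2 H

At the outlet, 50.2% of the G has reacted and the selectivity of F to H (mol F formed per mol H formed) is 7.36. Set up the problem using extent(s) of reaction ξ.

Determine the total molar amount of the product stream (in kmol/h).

Conversion of G: G consumed = 0.502 × 129.2 = 64.86 kmol/h = 1ξ₁ + 2ξ₂.
Selectivity: 2ξ₁ / (2ξ₂) = 7.36 → ξ₁ = 7.36 ξ₂.
Substitute: (1·7.36 + 2) ξ₂ = 64.86 → ξ₂ = 6.929 kmol/h, ξ₁ = 51 kmol/h.
Outlet amounts (n = n₀ + Σ ν·ξ):
  G: 129.2 − 1(51) − 2(6.929) = 64.34
  E: 317 − 1(51) − 2(6.929) = 252.1
  F: 0 + 2(51) = 102
  H: 0 + 2(6.929) = 13.86
Total out = 64.34 + 252.1 + 102 + 13.86 = 432.3 kmol/h.

432 kmol/h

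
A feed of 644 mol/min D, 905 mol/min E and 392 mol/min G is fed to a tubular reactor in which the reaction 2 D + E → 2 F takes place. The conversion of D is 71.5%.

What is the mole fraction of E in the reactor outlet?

D reacted = 0.715 × 644 = 460.5 mol/min; ν_D = −2, so ξ = 460.5/2 = 230.2 mol/min.
Outlet amounts (n = n₀ + ν ξ):
  D: 644 − 2(230.2) = 183.5
  E: 905 − 1(230.2) = 674.8
  F: 0 + 2(230.2) = 460.5
  G: 392 (inert)
Total out = 1711 mol/min; y_E = 674.8 / 1711 = 0.3944.

0.394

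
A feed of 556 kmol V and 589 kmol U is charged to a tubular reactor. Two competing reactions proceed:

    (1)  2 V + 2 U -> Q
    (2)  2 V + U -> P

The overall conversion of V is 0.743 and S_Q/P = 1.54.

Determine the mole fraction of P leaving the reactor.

Conversion of V: V consumed = 0.743 × 556 = 413.1 kmol = 2ξ₁ + 2ξ₂.
Selectivity: 1ξ₁ / (1ξ₂) = 1.54 → ξ₁ = 1.54 ξ₂.
Substitute: (2·1.54 + 2) ξ₂ = 413.1 → ξ₂ = 81.32 kmol, ξ₁ = 125.2 kmol.
Outlet amounts (n = n₀ + Σ ν·ξ):
  V: 556 − 2(125.2) − 2(81.32) = 142.9
  U: 589 − 2(125.2) − 1(81.32) = 257.2
  Q: 0 + 1(125.2) = 125.2
  P: 0 + 1(81.32) = 81.32
Total out = 606.7 kmol; y_P = 81.32 / 606.7 = 0.134.

0.134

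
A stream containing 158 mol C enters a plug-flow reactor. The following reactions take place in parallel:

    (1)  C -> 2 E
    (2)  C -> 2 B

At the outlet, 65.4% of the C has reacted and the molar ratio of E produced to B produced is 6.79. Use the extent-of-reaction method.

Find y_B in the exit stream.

0.102

Conversion of C: C consumed = 0.654 × 158 = 103.3 mol = 1ξ₁ + 1ξ₂.
Selectivity: 2ξ₁ / (2ξ₂) = 6.79 → ξ₁ = 6.79 ξ₂.
Substitute: (1·6.79 + 1) ξ₂ = 103.3 → ξ₂ = 13.26 mol, ξ₁ = 90.07 mol.
Outlet amounts (n = n₀ + Σ ν·ξ):
  C: 158 − 1(90.07) − 1(13.26) = 54.67
  E: 0 + 2(90.07) = 180.1
  B: 0 + 2(13.26) = 26.53
Total out = 261.3 mol; y_B = 26.53 / 261.3 = 0.1015.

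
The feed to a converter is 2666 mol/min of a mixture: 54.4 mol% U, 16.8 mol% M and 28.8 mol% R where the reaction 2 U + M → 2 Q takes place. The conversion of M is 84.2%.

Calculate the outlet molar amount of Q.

754 mol/min

M reacted = 0.842 × 447.9 = 377.1 mol/min; ν_M = −1, so ξ = 377.1/1 = 377.1 mol/min.
Outlet amounts (n = n₀ + ν ξ):
  U: 1450 − 2(377.1) = 696.1
  M: 447.9 − 1(377.1) = 70.77
  Q: 0 + 2(377.1) = 754.2
  R: 767.8 (inert)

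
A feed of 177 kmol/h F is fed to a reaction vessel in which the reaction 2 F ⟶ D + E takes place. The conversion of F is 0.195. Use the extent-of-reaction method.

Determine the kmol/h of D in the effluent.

F reacted = 0.195 × 177 = 34.52 kmol/h; ν_F = −2, so ξ = 34.52/2 = 17.26 kmol/h.
Outlet amounts (n = n₀ + ν ξ):
  F: 177 − 2(17.26) = 142.5
  D: 0 + 1(17.26) = 17.26
  E: 0 + 1(17.26) = 17.26

17.3 kmol/h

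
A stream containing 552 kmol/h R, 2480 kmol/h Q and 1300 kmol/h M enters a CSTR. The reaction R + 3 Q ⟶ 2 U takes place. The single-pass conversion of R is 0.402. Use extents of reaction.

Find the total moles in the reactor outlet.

R reacted = 0.402 × 552 = 221.9 kmol/h; ν_R = −1, so ξ = 221.9/1 = 221.9 kmol/h.
Outlet amounts (n = n₀ + ν ξ):
  R: 552 − 1(221.9) = 330.1
  Q: 2480 − 3(221.9) = 1814
  U: 0 + 2(221.9) = 443.8
  M: 1300 (inert)
Total out = 330.1 + 1814 + 443.8 + 1300 = 3888 kmol/h.

3890 kmol/h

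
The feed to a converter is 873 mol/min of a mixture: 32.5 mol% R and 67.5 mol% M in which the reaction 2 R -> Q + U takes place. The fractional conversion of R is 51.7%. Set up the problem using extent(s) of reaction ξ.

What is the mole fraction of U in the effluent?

0.084

R reacted = 0.517 × 283.7 = 146.7 mol/min; ν_R = −2, so ξ = 146.7/2 = 73.34 mol/min.
Outlet amounts (n = n₀ + ν ξ):
  R: 283.7 − 2(73.34) = 137
  Q: 0 + 1(73.34) = 73.34
  U: 0 + 1(73.34) = 73.34
  M: 589.3 (inert)
Total out = 873 mol/min; y_U = 73.34 / 873 = 0.08401.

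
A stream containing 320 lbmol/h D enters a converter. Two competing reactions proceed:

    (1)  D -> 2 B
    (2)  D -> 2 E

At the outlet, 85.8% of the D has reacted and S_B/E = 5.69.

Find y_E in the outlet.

0.138

Conversion of D: D consumed = 0.858 × 320 = 274.6 lbmol/h = 1ξ₁ + 1ξ₂.
Selectivity: 2ξ₁ / (2ξ₂) = 5.69 → ξ₁ = 5.69 ξ₂.
Substitute: (1·5.69 + 1) ξ₂ = 274.6 → ξ₂ = 41.04 lbmol/h, ξ₁ = 233.5 lbmol/h.
Outlet amounts (n = n₀ + Σ ν·ξ):
  D: 320 − 1(233.5) − 1(41.04) = 45.44
  B: 0 + 2(233.5) = 467
  E: 0 + 2(41.04) = 82.08
Total out = 594.6 lbmol/h; y_E = 82.08 / 594.6 = 0.1381.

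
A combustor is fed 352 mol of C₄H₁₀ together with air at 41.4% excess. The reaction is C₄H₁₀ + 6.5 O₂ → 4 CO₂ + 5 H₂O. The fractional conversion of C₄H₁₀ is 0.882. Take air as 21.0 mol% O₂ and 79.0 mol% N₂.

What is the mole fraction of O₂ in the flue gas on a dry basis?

0.083

Stoichiometric O₂ = 6.5 × 352 = 2288 mol; O₂ fed = 2288 × 1.414 = 3235 mol.
N₂ fed = 3235 × 79/21 = 12170 mol.
Fuel reacted = 0.882 × 352 → ξ = 310.5 mol.
Outlet (n = n₀ + ν ξ):
  C₄H₁₀: 352 − 1(310.5) = 41.54
  O₂: 3235 − 6.5(310.5) = 1217
  N₂: 12170 (inert)
  CO₂: 0 + 4(310.5) = 1242
  H₂O: 0 + 5(310.5) = 1552
Dry total = 14670 mol; y_O₂ (dry) = 1217 / 14670 = 0.08297.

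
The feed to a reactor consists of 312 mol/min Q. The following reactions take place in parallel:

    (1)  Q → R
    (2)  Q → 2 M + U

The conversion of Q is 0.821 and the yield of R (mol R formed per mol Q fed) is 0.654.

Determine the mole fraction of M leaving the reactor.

Yield of R: 1ξ₁ / 312 = 0.654 → ξ₁ = 204 mol/min.
Conversion of Q: 1ξ₁ + 1ξ₂ = 0.821 × 312 = 256.2 → ξ₂ = 52.1 mol/min.
Outlet amounts (n = n₀ + Σ ν·ξ):
  Q: 312 − 1(204) − 1(52.1) = 55.85
  R: 0 + 1(204) = 204
  M: 0 + 2(52.1) = 104.2
  U: 0 + 1(52.1) = 52.1
Total out = 416.2 mol/min; y_M = 104.2 / 416.2 = 0.2504.

0.25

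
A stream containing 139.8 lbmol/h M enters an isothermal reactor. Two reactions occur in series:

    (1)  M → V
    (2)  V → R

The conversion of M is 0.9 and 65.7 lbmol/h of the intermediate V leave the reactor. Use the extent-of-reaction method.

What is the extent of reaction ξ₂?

Conversion of M: M consumed = 1ξ₁ = 0.9 × 139.8 → ξ₁ = 125.8 lbmol/h.
V balance: n_V = 0 + 1ξ₁ − 1ξ₂ = 65.7 → ξ₂ = (1·125.8 − 65.7)/1 = 60.12 lbmol/h.
Outlet amounts (n = n₀ + Σ ν·ξ):
  M: 139.8 − 1(125.8) = 13.98
  V: 0 + 1(125.8) − 1(60.12) = 65.7
  R: 0 + 1(60.12) = 60.12

ξ₂ = 60.1 lbmol/h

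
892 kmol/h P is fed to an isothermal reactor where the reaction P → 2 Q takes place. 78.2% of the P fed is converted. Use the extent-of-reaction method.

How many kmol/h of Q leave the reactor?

1400 kmol/h

P reacted = 0.782 × 892 = 697.5 kmol/h; ν_P = −1, so ξ = 697.5/1 = 697.5 kmol/h.
Outlet amounts (n = n₀ + ν ξ):
  P: 892 − 1(697.5) = 194.5
  Q: 0 + 2(697.5) = 1395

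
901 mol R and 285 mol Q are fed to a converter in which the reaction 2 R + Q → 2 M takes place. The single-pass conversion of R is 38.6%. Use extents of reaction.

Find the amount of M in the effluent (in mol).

R reacted = 0.386 × 901 = 347.8 mol; ν_R = −2, so ξ = 347.8/2 = 173.9 mol.
Outlet amounts (n = n₀ + ν ξ):
  R: 901 − 2(173.9) = 553.2
  Q: 285 − 1(173.9) = 111.1
  M: 0 + 2(173.9) = 347.8

348 mol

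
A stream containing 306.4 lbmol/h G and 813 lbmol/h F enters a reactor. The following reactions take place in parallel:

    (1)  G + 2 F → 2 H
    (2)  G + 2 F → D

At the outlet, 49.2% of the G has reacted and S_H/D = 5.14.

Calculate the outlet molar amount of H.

217 lbmol/h

Conversion of G: G consumed = 0.492 × 306.4 = 150.7 lbmol/h = 1ξ₁ + 1ξ₂.
Selectivity: 2ξ₁ / (1ξ₂) = 5.14 → ξ₁ = 2.57 ξ₂.
Substitute: (1·2.57 + 1) ξ₂ = 150.7 → ξ₂ = 42.23 lbmol/h, ξ₁ = 108.5 lbmol/h.
Outlet amounts (n = n₀ + Σ ν·ξ):
  G: 306.4 − 1(108.5) − 1(42.23) = 155.7
  F: 813 − 2(108.5) − 2(42.23) = 511.5
  H: 0 + 2(108.5) = 217
  D: 0 + 1(42.23) = 42.23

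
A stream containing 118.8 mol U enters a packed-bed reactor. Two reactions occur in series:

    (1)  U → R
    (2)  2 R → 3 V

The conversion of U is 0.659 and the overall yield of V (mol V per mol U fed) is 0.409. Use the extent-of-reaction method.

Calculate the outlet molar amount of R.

Conversion of U: U consumed = 1ξ₁ = 0.659 × 118.8 → ξ₁ = 78.29 mol.
Yield of V: 3ξ₂ / 118.8 = 0.409 → ξ₂ = 16.2 mol.
Outlet amounts (n = n₀ + Σ ν·ξ):
  U: 118.8 − 1(78.29) = 40.51
  R: 0 + 1(78.29) − 2(16.2) = 45.9
  V: 0 + 3(16.2) = 48.59

45.9 mol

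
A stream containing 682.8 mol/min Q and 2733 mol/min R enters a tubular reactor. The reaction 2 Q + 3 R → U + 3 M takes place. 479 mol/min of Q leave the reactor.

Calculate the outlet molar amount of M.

For Q: n = n₀ − 2ξ → 479 = 682.8 − 2ξ, giving ξ = 101.9 mol/min.
Outlet amounts (n = n₀ + ν ξ):
  Q: 682.8 − 2(101.9) = 479
  R: 2733 − 3(101.9) = 2427
  U: 0 + 1(101.9) = 101.9
  M: 0 + 3(101.9) = 305.7

306 mol/min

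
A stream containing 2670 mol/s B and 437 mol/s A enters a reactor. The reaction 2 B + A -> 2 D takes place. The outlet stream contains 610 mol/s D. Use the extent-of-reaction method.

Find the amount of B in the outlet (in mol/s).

For D: n = n₀ + 2ξ → 610 = 0 + 2ξ, giving ξ = 305 mol/s.
Outlet amounts (n = n₀ + ν ξ):
  B: 2670 − 2(305) = 2060
  A: 437 − 1(305) = 132
  D: 0 + 2(305) = 610

2060 mol/s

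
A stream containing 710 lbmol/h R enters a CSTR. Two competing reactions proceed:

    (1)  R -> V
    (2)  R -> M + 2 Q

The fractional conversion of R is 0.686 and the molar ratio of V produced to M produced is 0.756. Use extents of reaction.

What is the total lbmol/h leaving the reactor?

Conversion of R: R consumed = 0.686 × 710 = 487.1 lbmol/h = 1ξ₁ + 1ξ₂.
Selectivity: 1ξ₁ / (1ξ₂) = 0.756 → ξ₁ = 0.756 ξ₂.
Substitute: (1·0.756 + 1) ξ₂ = 487.1 → ξ₂ = 277.4 lbmol/h, ξ₁ = 209.7 lbmol/h.
Outlet amounts (n = n₀ + Σ ν·ξ):
  R: 710 − 1(209.7) − 1(277.4) = 222.9
  V: 0 + 1(209.7) = 209.7
  M: 0 + 1(277.4) = 277.4
  Q: 0 + 2(277.4) = 554.7
Total out = 222.9 + 209.7 + 277.4 + 554.7 = 1265 lbmol/h.

1260 lbmol/h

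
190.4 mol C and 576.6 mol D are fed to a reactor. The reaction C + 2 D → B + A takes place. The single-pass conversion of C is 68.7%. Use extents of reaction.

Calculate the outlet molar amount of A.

C reacted = 0.687 × 190.4 = 130.8 mol; ν_C = −1, so ξ = 130.8/1 = 130.8 mol.
Outlet amounts (n = n₀ + ν ξ):
  C: 190.4 − 1(130.8) = 59.6
  D: 576.6 − 2(130.8) = 315
  B: 0 + 1(130.8) = 130.8
  A: 0 + 1(130.8) = 130.8

131 mol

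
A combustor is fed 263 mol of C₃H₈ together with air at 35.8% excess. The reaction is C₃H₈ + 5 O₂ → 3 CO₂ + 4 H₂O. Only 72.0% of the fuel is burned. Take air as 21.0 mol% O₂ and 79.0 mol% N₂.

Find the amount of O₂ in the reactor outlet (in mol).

839 mol

Stoichiometric O₂ = 5 × 263 = 1315 mol; O₂ fed = 1315 × 1.358 = 1786 mol.
N₂ fed = 1786 × 79/21 = 6718 mol.
Fuel reacted = 0.72 × 263 → ξ = 189.4 mol.
Outlet (n = n₀ + ν ξ):
  C₃H₈: 263 − 1(189.4) = 73.64
  O₂: 1786 − 5(189.4) = 839
  N₂: 6718 (inert)
  CO₂: 0 + 3(189.4) = 568.1
  H₂O: 0 + 4(189.4) = 757.4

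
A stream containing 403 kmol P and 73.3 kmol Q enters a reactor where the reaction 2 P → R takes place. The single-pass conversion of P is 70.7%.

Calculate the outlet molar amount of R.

142 kmol

P reacted = 0.707 × 403 = 284.9 kmol; ν_P = −2, so ξ = 284.9/2 = 142.5 kmol.
Outlet amounts (n = n₀ + ν ξ):
  P: 403 − 2(142.5) = 118.1
  R: 0 + 1(142.5) = 142.5
  Q: 73.3 (inert)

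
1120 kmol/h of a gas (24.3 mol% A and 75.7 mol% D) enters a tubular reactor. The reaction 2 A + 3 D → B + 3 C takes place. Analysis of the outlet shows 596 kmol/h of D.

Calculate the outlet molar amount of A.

For D: n = n₀ − 3ξ → 596 = 847.8 − 3ξ, giving ξ = 83.95 kmol/h.
Outlet amounts (n = n₀ + ν ξ):
  A: 272.2 − 2(83.95) = 104.3
  D: 847.8 − 3(83.95) = 596
  B: 0 + 1(83.95) = 83.95
  C: 0 + 3(83.95) = 251.8

104 kmol/h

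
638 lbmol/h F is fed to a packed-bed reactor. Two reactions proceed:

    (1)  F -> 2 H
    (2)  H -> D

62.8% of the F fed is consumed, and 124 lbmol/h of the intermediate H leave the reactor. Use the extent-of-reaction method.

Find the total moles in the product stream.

Conversion of F: F consumed = 1ξ₁ = 0.628 × 638 → ξ₁ = 400.7 lbmol/h.
H balance: n_H = 0 + 2ξ₁ − 1ξ₂ = 124 → ξ₂ = (2·400.7 − 124)/1 = 677.3 lbmol/h.
Outlet amounts (n = n₀ + Σ ν·ξ):
  F: 638 − 1(400.7) = 237.3
  H: 0 + 2(400.7) − 1(677.3) = 124
  D: 0 + 1(677.3) = 677.3
Total out = 237.3 + 124 + 677.3 = 1039 lbmol/h.

1040 lbmol/h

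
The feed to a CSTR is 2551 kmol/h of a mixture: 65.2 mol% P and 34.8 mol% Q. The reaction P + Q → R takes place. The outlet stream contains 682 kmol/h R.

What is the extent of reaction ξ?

ξ = 682 kmol/h

For R: n = n₀ + 1ξ → 682 = 0 + 1ξ, giving ξ = 682 kmol/h.
Outlet amounts (n = n₀ + ν ξ):
  P: 1663 − 1(682) = 981.3
  Q: 887.7 − 1(682) = 205.7
  R: 0 + 1(682) = 682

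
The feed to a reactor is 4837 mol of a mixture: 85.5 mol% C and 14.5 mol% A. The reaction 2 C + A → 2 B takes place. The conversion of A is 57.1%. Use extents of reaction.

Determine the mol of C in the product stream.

A reacted = 0.571 × 701.4 = 400.5 mol; ν_A = −1, so ξ = 400.5/1 = 400.5 mol.
Outlet amounts (n = n₀ + ν ξ):
  C: 4136 − 2(400.5) = 3335
  A: 701.4 − 1(400.5) = 300.9
  B: 0 + 2(400.5) = 801

3330 mol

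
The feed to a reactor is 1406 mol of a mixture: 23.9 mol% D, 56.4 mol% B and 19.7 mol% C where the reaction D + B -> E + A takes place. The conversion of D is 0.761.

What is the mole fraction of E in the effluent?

0.182

D reacted = 0.761 × 336 = 255.7 mol; ν_D = −1, so ξ = 255.7/1 = 255.7 mol.
Outlet amounts (n = n₀ + ν ξ):
  D: 336 − 1(255.7) = 80.31
  B: 793 − 1(255.7) = 537.3
  E: 0 + 1(255.7) = 255.7
  A: 0 + 1(255.7) = 255.7
  C: 277 (inert)
Total out = 1406 mol; y_E = 255.7 / 1406 = 0.1819.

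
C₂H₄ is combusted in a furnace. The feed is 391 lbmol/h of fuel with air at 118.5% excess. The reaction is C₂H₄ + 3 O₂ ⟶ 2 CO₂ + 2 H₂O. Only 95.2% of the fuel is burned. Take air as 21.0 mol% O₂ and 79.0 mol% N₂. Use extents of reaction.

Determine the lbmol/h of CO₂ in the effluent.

Stoichiometric O₂ = 3 × 391 = 1173 lbmol/h; O₂ fed = 1173 × 2.185 = 2563 lbmol/h.
N₂ fed = 2563 × 79/21 = 9642 lbmol/h.
Fuel reacted = 0.952 × 391 → ξ = 372.2 lbmol/h.
Outlet (n = n₀ + ν ξ):
  C₂H₄: 391 − 1(372.2) = 18.77
  O₂: 2563 − 3(372.2) = 1446
  N₂: 9642 (inert)
  CO₂: 0 + 2(372.2) = 744.5
  H₂O: 0 + 2(372.2) = 744.5

744 lbmol/h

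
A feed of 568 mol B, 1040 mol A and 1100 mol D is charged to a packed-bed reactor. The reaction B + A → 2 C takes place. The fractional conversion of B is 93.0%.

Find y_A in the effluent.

B reacted = 0.93 × 568 = 528.2 mol; ν_B = −1, so ξ = 528.2/1 = 528.2 mol.
Outlet amounts (n = n₀ + ν ξ):
  B: 568 − 1(528.2) = 39.76
  A: 1040 − 1(528.2) = 511.8
  C: 0 + 2(528.2) = 1056
  D: 1100 (inert)
Total out = 2708 mol; y_A = 511.8 / 2708 = 0.189.

0.189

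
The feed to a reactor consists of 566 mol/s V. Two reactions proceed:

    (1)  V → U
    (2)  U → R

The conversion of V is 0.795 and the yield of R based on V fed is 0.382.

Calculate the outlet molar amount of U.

Conversion of V: V consumed = 1ξ₁ = 0.795 × 566 → ξ₁ = 450 mol/s.
Yield of R: 1ξ₂ / 566 = 0.382 → ξ₂ = 216.2 mol/s.
Outlet amounts (n = n₀ + Σ ν·ξ):
  V: 566 − 1(450) = 116
  U: 0 + 1(450) − 1(216.2) = 233.8
  R: 0 + 1(216.2) = 216.2

234 mol/s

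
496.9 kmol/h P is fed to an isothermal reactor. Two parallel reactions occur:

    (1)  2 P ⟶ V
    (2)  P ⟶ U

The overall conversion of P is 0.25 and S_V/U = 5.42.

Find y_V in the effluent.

Conversion of P: P consumed = 0.25 × 496.9 = 124.2 kmol/h = 2ξ₁ + 1ξ₂.
Selectivity: 1ξ₁ / (1ξ₂) = 5.42 → ξ₁ = 5.42 ξ₂.
Substitute: (2·5.42 + 1) ξ₂ = 124.2 → ξ₂ = 10.49 kmol/h, ξ₁ = 56.87 kmol/h.
Outlet amounts (n = n₀ + Σ ν·ξ):
  P: 496.9 − 2(56.87) − 1(10.49) = 372.7
  V: 0 + 1(56.87) = 56.87
  U: 0 + 1(10.49) = 10.49
Total out = 440 kmol/h; y_V = 56.87 / 440 = 0.1292.

0.129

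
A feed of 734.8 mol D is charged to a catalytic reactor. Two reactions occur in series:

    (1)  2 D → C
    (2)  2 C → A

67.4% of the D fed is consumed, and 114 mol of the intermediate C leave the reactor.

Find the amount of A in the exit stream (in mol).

Conversion of D: D consumed = 2ξ₁ = 0.674 × 734.8 → ξ₁ = 247.6 mol.
C balance: n_C = 0 + 1ξ₁ − 2ξ₂ = 114 → ξ₂ = (1·247.6 − 114)/2 = 66.81 mol.
Outlet amounts (n = n₀ + Σ ν·ξ):
  D: 734.8 − 2(247.6) = 239.5
  C: 0 + 1(247.6) − 2(66.81) = 114
  A: 0 + 1(66.81) = 66.81

66.8 mol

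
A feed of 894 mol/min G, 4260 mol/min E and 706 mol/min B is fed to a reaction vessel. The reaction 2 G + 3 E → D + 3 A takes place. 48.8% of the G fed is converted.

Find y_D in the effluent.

0.0387

G reacted = 0.488 × 894 = 436.3 mol/min; ν_G = −2, so ξ = 436.3/2 = 218.1 mol/min.
Outlet amounts (n = n₀ + ν ξ):
  G: 894 − 2(218.1) = 457.7
  E: 4260 − 3(218.1) = 3606
  D: 0 + 1(218.1) = 218.1
  A: 0 + 3(218.1) = 654.4
  B: 706 (inert)
Total out = 5642 mol/min; y_D = 218.1 / 5642 = 0.03866.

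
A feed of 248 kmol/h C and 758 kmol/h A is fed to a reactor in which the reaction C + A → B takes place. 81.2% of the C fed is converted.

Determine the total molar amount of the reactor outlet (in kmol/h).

C reacted = 0.812 × 248 = 201.4 kmol/h; ν_C = −1, so ξ = 201.4/1 = 201.4 kmol/h.
Outlet amounts (n = n₀ + ν ξ):
  C: 248 − 1(201.4) = 46.62
  A: 758 − 1(201.4) = 556.6
  B: 0 + 1(201.4) = 201.4
Total out = 46.62 + 556.6 + 201.4 = 804.6 kmol/h.

805 kmol/h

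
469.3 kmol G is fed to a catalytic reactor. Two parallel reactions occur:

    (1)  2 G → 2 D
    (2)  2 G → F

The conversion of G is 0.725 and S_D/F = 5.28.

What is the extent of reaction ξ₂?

ξ₂ = 46.7 kmol

Conversion of G: G consumed = 0.725 × 469.3 = 340.2 kmol = 2ξ₁ + 2ξ₂.
Selectivity: 2ξ₁ / (1ξ₂) = 5.28 → ξ₁ = 2.64 ξ₂.
Substitute: (2·2.64 + 2) ξ₂ = 340.2 → ξ₂ = 46.74 kmol, ξ₁ = 123.4 kmol.
Outlet amounts (n = n₀ + Σ ν·ξ):
  G: 469.3 − 2(123.4) − 2(46.74) = 129.1
  D: 0 + 2(123.4) = 246.8
  F: 0 + 1(46.74) = 46.74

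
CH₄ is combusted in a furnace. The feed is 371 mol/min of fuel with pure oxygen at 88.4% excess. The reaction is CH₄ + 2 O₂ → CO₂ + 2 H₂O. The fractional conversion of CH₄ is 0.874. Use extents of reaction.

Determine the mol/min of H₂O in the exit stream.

Stoichiometric O₂ = 2 × 371 = 742 mol/min; O₂ fed = 742 × 1.884 = 1398 mol/min.
Fuel reacted = 0.874 × 371 → ξ = 324.3 mol/min.
Outlet (n = n₀ + ν ξ):
  CH₄: 371 − 1(324.3) = 46.75
  O₂: 1398 − 2(324.3) = 749.4
  CO₂: 0 + 1(324.3) = 324.3
  H₂O: 0 + 2(324.3) = 648.5

649 mol/min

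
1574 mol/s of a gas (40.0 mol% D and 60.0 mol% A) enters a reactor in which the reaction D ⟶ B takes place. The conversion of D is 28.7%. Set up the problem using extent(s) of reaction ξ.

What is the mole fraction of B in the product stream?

D reacted = 0.287 × 629.6 = 180.7 mol/s; ν_D = −1, so ξ = 180.7/1 = 180.7 mol/s.
Outlet amounts (n = n₀ + ν ξ):
  D: 629.6 − 1(180.7) = 448.9
  B: 0 + 1(180.7) = 180.7
  A: 944.4 (inert)
Total out = 1574 mol/s; y_B = 180.7 / 1574 = 0.1148.

0.115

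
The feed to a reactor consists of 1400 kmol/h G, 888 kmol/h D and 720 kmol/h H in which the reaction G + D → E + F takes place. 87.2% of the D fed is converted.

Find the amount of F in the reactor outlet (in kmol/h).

D reacted = 0.872 × 888 = 774.3 kmol/h; ν_D = −1, so ξ = 774.3/1 = 774.3 kmol/h.
Outlet amounts (n = n₀ + ν ξ):
  G: 1400 − 1(774.3) = 625.7
  D: 888 − 1(774.3) = 113.7
  E: 0 + 1(774.3) = 774.3
  F: 0 + 1(774.3) = 774.3
  H: 720 (inert)

774 kmol/h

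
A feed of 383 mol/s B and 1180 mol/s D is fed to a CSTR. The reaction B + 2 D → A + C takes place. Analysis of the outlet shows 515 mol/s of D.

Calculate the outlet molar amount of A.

332 mol/s

For D: n = n₀ − 2ξ → 515 = 1180 − 2ξ, giving ξ = 332.5 mol/s.
Outlet amounts (n = n₀ + ν ξ):
  B: 383 − 1(332.5) = 50.5
  D: 1180 − 2(332.5) = 515
  A: 0 + 1(332.5) = 332.5
  C: 0 + 1(332.5) = 332.5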